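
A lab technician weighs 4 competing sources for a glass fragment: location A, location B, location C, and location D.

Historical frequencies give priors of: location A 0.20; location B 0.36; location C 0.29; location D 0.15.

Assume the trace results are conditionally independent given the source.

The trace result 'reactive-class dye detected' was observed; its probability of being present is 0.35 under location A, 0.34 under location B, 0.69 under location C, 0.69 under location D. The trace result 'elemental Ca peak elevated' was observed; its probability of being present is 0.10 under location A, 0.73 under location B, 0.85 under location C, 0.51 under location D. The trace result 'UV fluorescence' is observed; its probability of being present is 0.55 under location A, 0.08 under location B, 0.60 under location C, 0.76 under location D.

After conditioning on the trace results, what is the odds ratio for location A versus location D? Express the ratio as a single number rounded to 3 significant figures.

Unnormalized posterior weight (prior times the trace result likelihoods) for each of the two hypotheses:
  location A: 0.20 × 0.35 × 0.10 × 0.55 = 0.00385
  location D: 0.15 × 0.69 × 0.51 × 0.76 = 0.040117
Odds(location A : location D) = 0.00385 / 0.040117 ≈ 0.0960.

0.0960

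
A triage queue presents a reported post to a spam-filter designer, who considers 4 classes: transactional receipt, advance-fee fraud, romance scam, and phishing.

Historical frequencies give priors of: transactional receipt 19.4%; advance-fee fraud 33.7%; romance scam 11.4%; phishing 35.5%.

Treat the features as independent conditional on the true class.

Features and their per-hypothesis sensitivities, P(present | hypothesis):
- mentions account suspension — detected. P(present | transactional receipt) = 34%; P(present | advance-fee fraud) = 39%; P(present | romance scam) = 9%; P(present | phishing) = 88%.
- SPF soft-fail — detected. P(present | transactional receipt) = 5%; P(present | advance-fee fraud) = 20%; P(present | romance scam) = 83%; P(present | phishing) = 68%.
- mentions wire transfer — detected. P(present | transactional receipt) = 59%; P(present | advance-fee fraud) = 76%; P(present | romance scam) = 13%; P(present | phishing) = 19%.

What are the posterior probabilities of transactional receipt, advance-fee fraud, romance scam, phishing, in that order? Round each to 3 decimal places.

0.031, 0.315, 0.017, 0.637

Multiply each prior by the joint likelihood of the feature pattern:
  transactional receipt: 0.194 × 0.34 × 0.05 × 0.59 = 0.0019458
  advance-fee fraud: 0.337 × 0.39 × 0.20 × 0.76 = 0.019977
  romance scam: 0.114 × 0.09 × 0.83 × 0.13 = 0.0011071
  phishing: 0.355 × 0.88 × 0.68 × 0.19 = 0.040362
Marginal likelihood of the evidence = 0.063392.
P(transactional receipt | evidence) = 0.0019458 / 0.063392 ≈ 0.031
P(advance-fee fraud | evidence) = 0.019977 / 0.063392 ≈ 0.315
P(romance scam | evidence) = 0.0011071 / 0.063392 ≈ 0.017
P(phishing | evidence) = 0.040362 / 0.063392 ≈ 0.637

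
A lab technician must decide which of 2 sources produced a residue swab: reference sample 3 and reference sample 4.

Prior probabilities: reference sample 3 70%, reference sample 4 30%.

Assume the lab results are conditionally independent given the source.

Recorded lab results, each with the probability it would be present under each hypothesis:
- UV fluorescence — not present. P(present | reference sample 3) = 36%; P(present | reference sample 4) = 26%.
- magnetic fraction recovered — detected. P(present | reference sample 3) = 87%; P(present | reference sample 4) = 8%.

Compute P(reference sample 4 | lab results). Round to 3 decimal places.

By Bayes' rule with conditional independence, the unnormalized weight for each hypothesis is prior × ∏ likelihoods (using 1 − P(present | H) for each absent lab result):
  reference sample 3: 0.70 × (1 − 0.36) × 0.87 = 0.38976
  reference sample 4: 0.30 × (1 − 0.26) × 0.08 = 0.01776
The unnormalized weights sum to 0.40752.
P(reference sample 4 | evidence) = 0.01776 / 0.40752 ≈ 0.044.

0.044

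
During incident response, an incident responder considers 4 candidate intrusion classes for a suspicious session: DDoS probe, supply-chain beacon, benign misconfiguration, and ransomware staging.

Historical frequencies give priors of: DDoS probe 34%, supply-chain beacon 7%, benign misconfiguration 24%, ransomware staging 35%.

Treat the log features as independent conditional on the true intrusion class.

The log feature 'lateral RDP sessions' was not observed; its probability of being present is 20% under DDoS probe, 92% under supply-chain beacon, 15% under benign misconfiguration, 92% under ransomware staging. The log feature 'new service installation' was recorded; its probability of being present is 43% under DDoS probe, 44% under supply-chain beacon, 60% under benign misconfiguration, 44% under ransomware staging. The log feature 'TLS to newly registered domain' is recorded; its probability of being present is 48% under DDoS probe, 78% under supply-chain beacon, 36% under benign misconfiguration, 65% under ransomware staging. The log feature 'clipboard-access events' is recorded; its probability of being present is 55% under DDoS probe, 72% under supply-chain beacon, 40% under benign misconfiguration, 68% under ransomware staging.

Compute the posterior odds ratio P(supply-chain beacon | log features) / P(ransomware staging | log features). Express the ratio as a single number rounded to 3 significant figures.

0.254

Unnormalized posterior weight (prior times the log feature likelihoods) for each of the two hypotheses (using 1 − P(present | H) for each absent log feature):
  supply-chain beacon: 0.07 × (1 − 0.92) × 0.44 × 0.78 × 0.72 = 0.0013838
  ransomware staging: 0.35 × (1 − 0.92) × 0.44 × 0.65 × 0.68 = 0.0054454
Odds(supply-chain beacon : ransomware staging) = 0.0013838 / 0.0054454 ≈ 0.254.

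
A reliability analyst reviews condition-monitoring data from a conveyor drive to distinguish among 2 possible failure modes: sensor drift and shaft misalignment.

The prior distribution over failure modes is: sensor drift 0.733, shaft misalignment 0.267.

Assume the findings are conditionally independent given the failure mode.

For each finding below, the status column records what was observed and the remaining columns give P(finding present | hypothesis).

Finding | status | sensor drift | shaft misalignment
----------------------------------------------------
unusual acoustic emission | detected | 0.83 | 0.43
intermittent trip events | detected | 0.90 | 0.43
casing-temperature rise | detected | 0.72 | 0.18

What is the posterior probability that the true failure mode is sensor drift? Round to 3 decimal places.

By Bayes' rule with conditional independence, the unnormalized weight for each hypothesis is prior × ∏ likelihoods:
  sensor drift: 0.733 × 0.83 × 0.90 × 0.72 = 0.39424
  shaft misalignment: 0.267 × 0.43 × 0.43 × 0.18 = 0.0088863
The unnormalized weights sum to 0.40312.
P(sensor drift | evidence) = 0.39424 / 0.40312 ≈ 0.978.

0.978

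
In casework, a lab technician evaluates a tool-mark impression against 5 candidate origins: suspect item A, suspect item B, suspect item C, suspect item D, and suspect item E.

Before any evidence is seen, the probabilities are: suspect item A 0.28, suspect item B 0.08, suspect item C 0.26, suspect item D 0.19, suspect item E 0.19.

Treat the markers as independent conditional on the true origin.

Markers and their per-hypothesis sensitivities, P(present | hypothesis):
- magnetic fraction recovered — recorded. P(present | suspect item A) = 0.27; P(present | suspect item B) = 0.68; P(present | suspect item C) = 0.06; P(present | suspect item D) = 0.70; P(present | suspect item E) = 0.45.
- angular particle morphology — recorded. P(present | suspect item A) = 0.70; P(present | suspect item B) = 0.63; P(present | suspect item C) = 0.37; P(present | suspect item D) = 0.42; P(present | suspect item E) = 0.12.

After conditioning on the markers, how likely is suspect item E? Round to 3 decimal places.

By Bayes' rule with conditional independence, the unnormalized weight for each hypothesis is prior × ∏ likelihoods:
  suspect item A: 0.28 × 0.27 × 0.70 = 0.05292
  suspect item B: 0.08 × 0.68 × 0.63 = 0.034272
  suspect item C: 0.26 × 0.06 × 0.37 = 0.005772
  suspect item D: 0.19 × 0.70 × 0.42 = 0.05586
  suspect item E: 0.19 × 0.45 × 0.12 = 0.01026
Normalizing constant Z = 0.05292 + 0.034272 + 0.005772 + 0.05586 + 0.01026 = 0.15908.
P(suspect item E | evidence) = 0.01026 / 0.15908 ≈ 0.064.

0.064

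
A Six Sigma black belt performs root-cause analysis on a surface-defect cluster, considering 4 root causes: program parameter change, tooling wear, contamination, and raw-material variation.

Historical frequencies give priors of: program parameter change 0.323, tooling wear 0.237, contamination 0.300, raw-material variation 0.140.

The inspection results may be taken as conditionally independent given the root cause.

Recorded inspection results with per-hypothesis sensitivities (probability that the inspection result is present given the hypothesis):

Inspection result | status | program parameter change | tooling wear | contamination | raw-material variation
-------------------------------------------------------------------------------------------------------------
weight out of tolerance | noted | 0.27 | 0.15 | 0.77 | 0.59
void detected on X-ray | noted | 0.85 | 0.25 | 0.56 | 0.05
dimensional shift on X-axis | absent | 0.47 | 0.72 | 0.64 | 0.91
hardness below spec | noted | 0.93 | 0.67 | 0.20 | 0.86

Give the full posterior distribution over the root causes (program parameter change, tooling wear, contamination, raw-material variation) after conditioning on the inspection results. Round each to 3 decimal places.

0.764, 0.035, 0.195, 0.007

Multiply each prior by the joint likelihood of the inspection result pattern (using 1 − P(present | H) for each absent inspection result):
  program parameter change: 0.323 × 0.27 × 0.85 × (1 − 0.47) × 0.93 = 0.036538
  tooling wear: 0.237 × 0.15 × 0.25 × (1 − 0.72) × 0.67 = 0.0016673
  contamination: 0.300 × 0.77 × 0.56 × (1 − 0.64) × 0.20 = 0.0093139
  raw-material variation: 0.140 × 0.59 × 0.05 × (1 − 0.91) × 0.86 = 0.00031966
Normalizing constant Z = 0.036538 + 0.0016673 + 0.0093139 + 0.00031966 = 0.047839.
P(program parameter change | evidence) = 0.036538 / 0.047839 ≈ 0.764
P(tooling wear | evidence) = 0.0016673 / 0.047839 ≈ 0.035
P(contamination | evidence) = 0.0093139 / 0.047839 ≈ 0.195
P(raw-material variation | evidence) = 0.00031966 / 0.047839 ≈ 0.007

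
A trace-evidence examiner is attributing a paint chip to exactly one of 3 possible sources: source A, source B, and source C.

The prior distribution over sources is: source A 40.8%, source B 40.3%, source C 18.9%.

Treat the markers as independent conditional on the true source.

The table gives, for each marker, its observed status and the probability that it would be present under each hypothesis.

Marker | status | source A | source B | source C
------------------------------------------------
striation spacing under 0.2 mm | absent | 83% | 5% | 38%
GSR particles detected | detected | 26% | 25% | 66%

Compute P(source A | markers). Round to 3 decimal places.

By Bayes' rule with conditional independence, the unnormalized weight for each hypothesis is prior × ∏ likelihoods (using 1 − P(present | H) for each absent marker):
  source A: 0.408 × (1 − 0.83) × 0.26 = 0.018034
  source B: 0.403 × (1 − 0.05) × 0.25 = 0.095713
  source C: 0.189 × (1 − 0.38) × 0.66 = 0.077339
The unnormalized weights sum to 0.19108.
P(source A | evidence) = 0.018034 / 0.19108 ≈ 0.094.

0.094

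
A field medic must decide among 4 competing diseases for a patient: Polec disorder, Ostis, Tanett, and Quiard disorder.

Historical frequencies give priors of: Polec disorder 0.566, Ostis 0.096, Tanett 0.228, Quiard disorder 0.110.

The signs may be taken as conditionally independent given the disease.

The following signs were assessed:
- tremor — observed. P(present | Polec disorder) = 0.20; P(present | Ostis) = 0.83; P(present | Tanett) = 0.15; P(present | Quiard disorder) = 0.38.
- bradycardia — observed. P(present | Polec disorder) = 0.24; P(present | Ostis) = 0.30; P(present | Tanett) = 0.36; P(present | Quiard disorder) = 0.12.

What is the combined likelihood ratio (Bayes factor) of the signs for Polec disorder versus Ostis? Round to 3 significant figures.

0.193

Take the product of per-sign likelihoods under each hypothesis, then divide.
  Polec disorder: 0.20 × 0.24 = 0.048
  Ostis: 0.83 × 0.30 = 0.249
Bayes factor = 0.048 / 0.249 ≈ 0.193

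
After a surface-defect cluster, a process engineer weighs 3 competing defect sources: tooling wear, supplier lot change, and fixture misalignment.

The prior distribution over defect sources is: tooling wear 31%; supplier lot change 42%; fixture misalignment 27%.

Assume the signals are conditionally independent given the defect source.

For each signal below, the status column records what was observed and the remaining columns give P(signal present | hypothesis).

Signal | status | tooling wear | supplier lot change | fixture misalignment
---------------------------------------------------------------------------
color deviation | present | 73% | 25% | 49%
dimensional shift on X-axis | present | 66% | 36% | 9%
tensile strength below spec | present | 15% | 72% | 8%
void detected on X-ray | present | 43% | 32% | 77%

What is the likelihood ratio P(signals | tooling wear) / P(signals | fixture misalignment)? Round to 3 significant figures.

11.4

Take the product of per-signal likelihoods under each hypothesis, then divide.
  tooling wear: 0.73 × 0.66 × 0.15 × 0.43 = 0.031076
  fixture misalignment: 0.49 × 0.09 × 0.08 × 0.77 = 0.0027166
Bayes factor = 0.031076 / 0.0027166 ≈ 11.4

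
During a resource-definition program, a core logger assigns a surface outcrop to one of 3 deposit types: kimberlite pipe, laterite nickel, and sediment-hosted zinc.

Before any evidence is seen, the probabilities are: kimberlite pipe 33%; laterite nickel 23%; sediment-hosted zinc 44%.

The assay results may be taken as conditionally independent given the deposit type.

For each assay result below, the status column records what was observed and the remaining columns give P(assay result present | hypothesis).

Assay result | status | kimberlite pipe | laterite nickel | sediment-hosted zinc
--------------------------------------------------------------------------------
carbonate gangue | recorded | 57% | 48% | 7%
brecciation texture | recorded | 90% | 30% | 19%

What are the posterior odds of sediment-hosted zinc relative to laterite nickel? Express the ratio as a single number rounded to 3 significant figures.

0.177

Posterior odds equal prior odds times the likelihood ratio; only the two competing hypotheses matter.
  sediment-hosted zinc: 0.44 × 0.07 × 0.19 = 0.005852
  laterite nickel: 0.23 × 0.48 × 0.30 = 0.03312
Odds(sediment-hosted zinc : laterite nickel) = 0.005852 / 0.03312 ≈ 0.177.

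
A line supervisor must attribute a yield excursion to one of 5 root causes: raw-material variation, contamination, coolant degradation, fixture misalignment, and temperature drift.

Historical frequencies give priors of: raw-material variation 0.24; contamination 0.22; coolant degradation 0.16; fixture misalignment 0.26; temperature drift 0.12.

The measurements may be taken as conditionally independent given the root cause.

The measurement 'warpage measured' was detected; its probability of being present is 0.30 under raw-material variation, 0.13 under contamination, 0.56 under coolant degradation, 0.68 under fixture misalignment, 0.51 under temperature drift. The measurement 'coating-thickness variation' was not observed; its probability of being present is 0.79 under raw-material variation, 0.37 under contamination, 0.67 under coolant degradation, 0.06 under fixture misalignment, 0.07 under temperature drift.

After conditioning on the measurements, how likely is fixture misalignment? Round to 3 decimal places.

Multiply each prior by the joint likelihood of the measurement pattern (using 1 − P(present | H) for each absent measurement):
  raw-material variation: 0.24 × 0.30 × (1 − 0.79) = 0.01512
  contamination: 0.22 × 0.13 × (1 − 0.37) = 0.018018
  coolant degradation: 0.16 × 0.56 × (1 − 0.67) = 0.029568
  fixture misalignment: 0.26 × 0.68 × (1 − 0.06) = 0.16619
  temperature drift: 0.12 × 0.51 × (1 − 0.07) = 0.056916
Normalizing constant Z = 0.01512 + 0.018018 + 0.029568 + 0.16619 + 0.056916 = 0.28581.
P(fixture misalignment | evidence) = 0.16619 / 0.28581 ≈ 0.581.

0.581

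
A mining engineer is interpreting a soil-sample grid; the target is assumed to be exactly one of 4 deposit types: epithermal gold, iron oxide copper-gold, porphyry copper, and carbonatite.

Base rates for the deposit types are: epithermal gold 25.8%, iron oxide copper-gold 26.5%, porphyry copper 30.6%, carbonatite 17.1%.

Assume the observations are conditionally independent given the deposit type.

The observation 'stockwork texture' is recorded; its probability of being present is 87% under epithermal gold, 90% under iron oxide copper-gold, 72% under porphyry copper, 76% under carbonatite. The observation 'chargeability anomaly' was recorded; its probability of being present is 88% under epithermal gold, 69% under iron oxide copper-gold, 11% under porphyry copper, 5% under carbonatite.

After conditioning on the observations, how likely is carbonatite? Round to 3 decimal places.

0.017

Multiply each prior by the joint likelihood of the evidence pattern:
  epithermal gold: 0.258 × 0.87 × 0.88 = 0.19752
  iron oxide copper-gold: 0.265 × 0.90 × 0.69 = 0.16456
  porphyry copper: 0.306 × 0.72 × 0.11 = 0.024235
  carbonatite: 0.171 × 0.76 × 0.05 = 0.006498
The unnormalized weights sum to 0.39282.
P(carbonatite | evidence) = 0.006498 / 0.39282 ≈ 0.017.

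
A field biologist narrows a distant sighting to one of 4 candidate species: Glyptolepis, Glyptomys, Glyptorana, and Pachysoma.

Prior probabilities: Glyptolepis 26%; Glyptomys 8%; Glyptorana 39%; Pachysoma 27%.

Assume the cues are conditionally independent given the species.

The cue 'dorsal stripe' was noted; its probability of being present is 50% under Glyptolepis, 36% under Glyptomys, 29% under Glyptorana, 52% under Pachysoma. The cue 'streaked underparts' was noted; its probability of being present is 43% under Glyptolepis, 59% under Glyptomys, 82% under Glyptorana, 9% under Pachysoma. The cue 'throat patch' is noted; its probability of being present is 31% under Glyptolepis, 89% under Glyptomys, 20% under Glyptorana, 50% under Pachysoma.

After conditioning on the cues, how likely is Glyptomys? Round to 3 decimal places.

Multiply each prior by the joint likelihood of the cue pattern:
  Glyptolepis: 0.26 × 0.50 × 0.43 × 0.31 = 0.017329
  Glyptomys: 0.08 × 0.36 × 0.59 × 0.89 = 0.015123
  Glyptorana: 0.39 × 0.29 × 0.82 × 0.20 = 0.018548
  Pachysoma: 0.27 × 0.52 × 0.09 × 0.50 = 0.006318
Marginal likelihood of the evidence = 0.057318.
P(Glyptomys | evidence) = 0.015123 / 0.057318 ≈ 0.264.

0.264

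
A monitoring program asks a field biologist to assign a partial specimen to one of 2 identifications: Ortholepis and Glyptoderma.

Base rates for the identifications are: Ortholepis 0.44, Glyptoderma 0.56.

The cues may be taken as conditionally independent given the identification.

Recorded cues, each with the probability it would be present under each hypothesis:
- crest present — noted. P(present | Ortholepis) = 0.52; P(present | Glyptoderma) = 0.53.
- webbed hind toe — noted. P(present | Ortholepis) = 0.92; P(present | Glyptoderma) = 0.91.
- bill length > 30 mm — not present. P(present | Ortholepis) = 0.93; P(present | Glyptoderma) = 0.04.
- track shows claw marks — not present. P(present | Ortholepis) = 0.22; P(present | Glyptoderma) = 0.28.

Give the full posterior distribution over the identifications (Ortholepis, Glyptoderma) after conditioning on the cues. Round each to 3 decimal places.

For each hypothesis, the unnormalized posterior weight is prior × product of the cue likelihoods (using 1 − P(present | H) for each absent cue):
  Ortholepis: 0.44 × 0.52 × 0.92 × (1 − 0.93) × (1 − 0.22) = 0.011493
  Glyptoderma: 0.56 × 0.53 × 0.91 × (1 − 0.04) × (1 − 0.28) = 0.18668
Normalizing constant Z = 0.011493 + 0.18668 = 0.19818.
P(Ortholepis | evidence) = 0.011493 / 0.19818 ≈ 0.058
P(Glyptoderma | evidence) = 0.18668 / 0.19818 ≈ 0.942

0.058, 0.942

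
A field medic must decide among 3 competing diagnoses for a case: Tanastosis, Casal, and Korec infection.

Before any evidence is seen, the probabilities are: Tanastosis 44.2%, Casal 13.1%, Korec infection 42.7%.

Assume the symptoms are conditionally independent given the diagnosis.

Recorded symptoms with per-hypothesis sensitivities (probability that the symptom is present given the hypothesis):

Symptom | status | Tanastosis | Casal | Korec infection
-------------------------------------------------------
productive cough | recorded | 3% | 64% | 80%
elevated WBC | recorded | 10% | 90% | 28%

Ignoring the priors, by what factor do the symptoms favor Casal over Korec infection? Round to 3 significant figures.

The Bayes factor is the ratio of the joint likelihoods of the symptom pattern under the two hypotheses.
  Casal: 0.64 × 0.90 = 0.576
  Korec infection: 0.80 × 0.28 = 0.224
Bayes factor = 0.576 / 0.224 ≈ 2.57

2.57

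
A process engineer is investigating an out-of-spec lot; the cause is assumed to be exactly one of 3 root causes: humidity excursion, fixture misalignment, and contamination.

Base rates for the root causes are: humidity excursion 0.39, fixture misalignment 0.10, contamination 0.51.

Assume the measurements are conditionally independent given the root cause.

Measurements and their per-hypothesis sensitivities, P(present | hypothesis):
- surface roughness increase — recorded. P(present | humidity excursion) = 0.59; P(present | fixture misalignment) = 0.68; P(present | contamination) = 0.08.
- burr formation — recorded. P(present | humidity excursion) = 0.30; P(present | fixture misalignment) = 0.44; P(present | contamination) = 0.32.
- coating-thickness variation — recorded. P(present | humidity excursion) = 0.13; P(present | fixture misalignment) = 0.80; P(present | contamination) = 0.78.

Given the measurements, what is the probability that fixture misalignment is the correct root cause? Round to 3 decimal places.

Multiply each prior by the joint likelihood of the measurement pattern:
  humidity excursion: 0.39 × 0.59 × 0.30 × 0.13 = 0.0089739
  fixture misalignment: 0.10 × 0.68 × 0.44 × 0.80 = 0.023936
  contamination: 0.51 × 0.08 × 0.32 × 0.78 = 0.010184
Marginal likelihood of the evidence = 0.043094.
P(fixture misalignment | evidence) = 0.023936 / 0.043094 ≈ 0.555.

0.555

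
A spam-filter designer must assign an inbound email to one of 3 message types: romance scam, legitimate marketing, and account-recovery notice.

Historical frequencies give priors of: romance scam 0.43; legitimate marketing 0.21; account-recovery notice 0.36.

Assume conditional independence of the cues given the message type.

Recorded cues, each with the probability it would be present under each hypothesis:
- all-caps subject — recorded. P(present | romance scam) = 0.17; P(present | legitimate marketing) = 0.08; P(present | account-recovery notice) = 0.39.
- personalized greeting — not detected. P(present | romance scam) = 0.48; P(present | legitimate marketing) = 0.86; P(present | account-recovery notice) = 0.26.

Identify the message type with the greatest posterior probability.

Multiply each prior by the joint likelihood of the cue pattern (using 1 − P(present | H) for each absent cue):
  romance scam: 0.43 × 0.17 × (1 − 0.48) = 0.038012
  legitimate marketing: 0.21 × 0.08 × (1 − 0.86) = 0.002352
  account-recovery notice: 0.36 × 0.39 × (1 − 0.26) = 0.1039
Marginal likelihood of the evidence = 0.14426.
P(romance scam | evidence) ≈ 0.038012 / 0.14426 ≈ 0.263
P(legitimate marketing | evidence) ≈ 0.002352 / 0.14426 ≈ 0.016
P(account-recovery notice | evidence) ≈ 0.1039 / 0.14426 ≈ 0.720
The largest is 0.720, so account-recovery notice is most probable.

account-recovery notice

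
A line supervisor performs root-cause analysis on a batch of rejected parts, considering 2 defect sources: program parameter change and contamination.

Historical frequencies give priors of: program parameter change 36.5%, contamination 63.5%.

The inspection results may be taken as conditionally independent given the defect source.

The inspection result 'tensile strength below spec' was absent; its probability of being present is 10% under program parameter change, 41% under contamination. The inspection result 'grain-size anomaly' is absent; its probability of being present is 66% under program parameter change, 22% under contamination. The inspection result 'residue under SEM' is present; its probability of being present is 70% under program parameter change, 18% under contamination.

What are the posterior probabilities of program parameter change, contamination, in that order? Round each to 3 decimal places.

0.598, 0.402

Multiply each prior by the joint likelihood of the inspection result pattern (using 1 − P(present | H) for each absent inspection result):
  program parameter change: 0.365 × (1 − 0.10) × (1 − 0.66) × 0.70 = 0.078183
  contamination: 0.635 × (1 − 0.41) × (1 − 0.22) × 0.18 = 0.052601
Marginal likelihood of the evidence = 0.13078.
P(program parameter change | evidence) = 0.078183 / 0.13078 ≈ 0.598
P(contamination | evidence) = 0.052601 / 0.13078 ≈ 0.402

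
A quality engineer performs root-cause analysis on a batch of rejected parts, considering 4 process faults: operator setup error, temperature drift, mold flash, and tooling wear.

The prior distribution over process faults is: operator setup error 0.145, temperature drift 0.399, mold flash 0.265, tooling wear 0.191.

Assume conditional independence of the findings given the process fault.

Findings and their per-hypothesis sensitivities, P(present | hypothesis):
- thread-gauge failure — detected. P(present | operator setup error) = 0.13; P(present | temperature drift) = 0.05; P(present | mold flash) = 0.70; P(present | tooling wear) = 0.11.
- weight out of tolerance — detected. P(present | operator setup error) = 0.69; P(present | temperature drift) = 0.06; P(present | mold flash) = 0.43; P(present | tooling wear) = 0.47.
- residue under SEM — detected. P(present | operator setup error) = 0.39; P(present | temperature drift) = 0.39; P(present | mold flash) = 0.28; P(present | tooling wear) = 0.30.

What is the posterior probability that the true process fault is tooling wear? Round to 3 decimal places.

0.096

Multiply each prior by the joint likelihood of the evidence pattern:
  operator setup error: 0.145 × 0.13 × 0.69 × 0.39 = 0.0050725
  temperature drift: 0.399 × 0.05 × 0.06 × 0.39 = 0.00046683
  mold flash: 0.265 × 0.70 × 0.43 × 0.28 = 0.022334
  tooling wear: 0.191 × 0.11 × 0.47 × 0.30 = 0.0029624
The unnormalized weights sum to 0.030836.
P(tooling wear | evidence) = 0.0029624 / 0.030836 ≈ 0.096.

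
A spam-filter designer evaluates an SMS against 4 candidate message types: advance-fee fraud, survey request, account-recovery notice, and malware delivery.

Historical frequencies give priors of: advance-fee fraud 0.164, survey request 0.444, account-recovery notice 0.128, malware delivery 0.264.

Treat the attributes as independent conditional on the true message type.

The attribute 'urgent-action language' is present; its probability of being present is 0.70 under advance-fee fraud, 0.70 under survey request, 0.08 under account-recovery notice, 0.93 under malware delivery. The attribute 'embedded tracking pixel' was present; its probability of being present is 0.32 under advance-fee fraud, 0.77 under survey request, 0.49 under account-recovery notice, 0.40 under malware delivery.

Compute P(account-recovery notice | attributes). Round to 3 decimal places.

For each hypothesis, the unnormalized posterior weight is prior × product of the attribute likelihoods:
  advance-fee fraud: 0.164 × 0.70 × 0.32 = 0.036736
  survey request: 0.444 × 0.70 × 0.77 = 0.23932
  account-recovery notice: 0.128 × 0.08 × 0.49 = 0.0050176
  malware delivery: 0.264 × 0.93 × 0.40 = 0.098208
Normalizing constant Z = 0.036736 + 0.23932 + 0.0050176 + 0.098208 = 0.37928.
P(account-recovery notice | evidence) = 0.0050176 / 0.37928 ≈ 0.013.

0.013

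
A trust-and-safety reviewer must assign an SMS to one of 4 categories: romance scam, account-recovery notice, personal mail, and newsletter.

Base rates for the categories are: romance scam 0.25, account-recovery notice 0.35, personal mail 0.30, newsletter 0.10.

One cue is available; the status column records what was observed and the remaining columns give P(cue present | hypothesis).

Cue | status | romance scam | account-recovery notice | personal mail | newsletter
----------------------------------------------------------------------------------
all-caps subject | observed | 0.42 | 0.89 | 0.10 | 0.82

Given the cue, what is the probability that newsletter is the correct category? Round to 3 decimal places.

0.155

For each hypothesis, the unnormalized posterior weight is prior × likelihood:
  romance scam: 0.25 × 0.42 = 0.105
  account-recovery notice: 0.35 × 0.89 = 0.3115
  personal mail: 0.30 × 0.10 = 0.03
  newsletter: 0.10 × 0.82 = 0.082
The unnormalized weights sum to 0.5285.
P(newsletter | evidence) = 0.082 / 0.5285 ≈ 0.155.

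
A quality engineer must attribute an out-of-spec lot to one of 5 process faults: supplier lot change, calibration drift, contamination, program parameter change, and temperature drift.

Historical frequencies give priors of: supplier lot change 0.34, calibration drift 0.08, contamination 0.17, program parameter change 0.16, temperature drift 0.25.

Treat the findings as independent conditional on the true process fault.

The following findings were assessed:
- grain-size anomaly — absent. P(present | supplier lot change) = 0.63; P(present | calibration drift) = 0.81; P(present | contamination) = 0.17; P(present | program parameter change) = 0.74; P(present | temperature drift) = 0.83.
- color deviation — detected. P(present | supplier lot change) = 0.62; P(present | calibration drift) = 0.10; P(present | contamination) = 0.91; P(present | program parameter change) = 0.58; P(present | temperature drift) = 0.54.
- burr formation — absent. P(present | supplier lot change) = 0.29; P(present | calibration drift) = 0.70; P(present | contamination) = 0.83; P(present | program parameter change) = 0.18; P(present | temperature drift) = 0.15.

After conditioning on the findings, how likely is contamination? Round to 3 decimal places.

For each hypothesis, the unnormalized posterior weight is prior × product of the finding likelihoods (using 1 − P(present | H) for each absent finding):
  supplier lot change: 0.34 × (1 − 0.63) × 0.62 × (1 − 0.29) = 0.055377
  calibration drift: 0.08 × (1 − 0.81) × 0.10 × (1 − 0.70) = 0.000456
  contamination: 0.17 × (1 − 0.17) × 0.91 × (1 − 0.83) = 0.021828
  program parameter change: 0.16 × (1 − 0.74) × 0.58 × (1 − 0.18) = 0.019785
  temperature drift: 0.25 × (1 − 0.83) × 0.54 × (1 − 0.15) = 0.019508
Marginal likelihood of the evidence = 0.11695.
P(contamination | evidence) = 0.021828 / 0.11695 ≈ 0.187.

0.187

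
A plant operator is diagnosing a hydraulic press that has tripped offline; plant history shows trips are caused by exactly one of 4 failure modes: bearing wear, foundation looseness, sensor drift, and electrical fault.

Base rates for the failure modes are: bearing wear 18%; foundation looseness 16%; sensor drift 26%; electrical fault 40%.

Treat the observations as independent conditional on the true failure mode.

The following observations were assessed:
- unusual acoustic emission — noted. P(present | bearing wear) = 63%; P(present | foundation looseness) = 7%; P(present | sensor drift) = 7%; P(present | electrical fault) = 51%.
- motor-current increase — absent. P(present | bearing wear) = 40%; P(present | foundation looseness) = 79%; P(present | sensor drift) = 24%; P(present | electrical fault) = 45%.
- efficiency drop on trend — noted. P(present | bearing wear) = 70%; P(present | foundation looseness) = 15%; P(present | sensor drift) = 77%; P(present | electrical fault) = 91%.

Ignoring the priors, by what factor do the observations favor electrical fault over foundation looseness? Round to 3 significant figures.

Joint likelihood of the evidence pattern under each hypothesis (using 1 − P(present | H) for each absent observation):
  electrical fault: 0.51 × (1 − 0.45) × 0.91 = 0.25526
  foundation looseness: 0.07 × (1 − 0.79) × 0.15 = 0.002205
Bayes factor = 0.25526 / 0.002205 ≈ 116

116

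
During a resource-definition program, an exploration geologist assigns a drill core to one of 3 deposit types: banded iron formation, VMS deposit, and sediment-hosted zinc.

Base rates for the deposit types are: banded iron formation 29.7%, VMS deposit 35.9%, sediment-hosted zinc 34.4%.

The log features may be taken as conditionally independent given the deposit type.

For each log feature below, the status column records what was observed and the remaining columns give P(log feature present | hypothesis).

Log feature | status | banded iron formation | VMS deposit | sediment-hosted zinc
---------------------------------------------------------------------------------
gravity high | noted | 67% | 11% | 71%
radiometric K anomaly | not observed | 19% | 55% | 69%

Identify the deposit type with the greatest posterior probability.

By Bayes' rule with conditional independence, the unnormalized weight for each hypothesis is prior × ∏ likelihoods (using 1 − P(present | H) for each absent log feature):
  banded iron formation: 0.297 × 0.67 × (1 − 0.19) = 0.16118
  VMS deposit: 0.359 × 0.11 × (1 − 0.55) = 0.01777
  sediment-hosted zinc: 0.344 × 0.71 × (1 − 0.69) = 0.075714
Marginal likelihood of the evidence = 0.25467.
P(banded iron formation | evidence) ≈ 0.16118 / 0.25467 ≈ 0.633
P(VMS deposit | evidence) ≈ 0.01777 / 0.25467 ≈ 0.070
P(sediment-hosted zinc | evidence) ≈ 0.075714 / 0.25467 ≈ 0.297
The largest is 0.633, so banded iron formation is most probable.

banded iron formation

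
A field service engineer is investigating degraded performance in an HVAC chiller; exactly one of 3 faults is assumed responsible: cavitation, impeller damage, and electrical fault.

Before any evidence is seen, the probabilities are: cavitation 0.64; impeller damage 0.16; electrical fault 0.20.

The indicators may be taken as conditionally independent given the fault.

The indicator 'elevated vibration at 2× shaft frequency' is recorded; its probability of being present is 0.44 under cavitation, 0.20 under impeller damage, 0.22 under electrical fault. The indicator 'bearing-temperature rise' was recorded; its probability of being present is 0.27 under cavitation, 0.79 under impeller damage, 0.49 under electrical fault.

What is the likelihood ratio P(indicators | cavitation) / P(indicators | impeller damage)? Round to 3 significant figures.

0.752

The Bayes factor is the ratio of the joint likelihoods of the indicator pattern under the two hypotheses.
  cavitation: 0.44 × 0.27 = 0.1188
  impeller damage: 0.20 × 0.79 = 0.158
Bayes factor = 0.1188 / 0.158 ≈ 0.752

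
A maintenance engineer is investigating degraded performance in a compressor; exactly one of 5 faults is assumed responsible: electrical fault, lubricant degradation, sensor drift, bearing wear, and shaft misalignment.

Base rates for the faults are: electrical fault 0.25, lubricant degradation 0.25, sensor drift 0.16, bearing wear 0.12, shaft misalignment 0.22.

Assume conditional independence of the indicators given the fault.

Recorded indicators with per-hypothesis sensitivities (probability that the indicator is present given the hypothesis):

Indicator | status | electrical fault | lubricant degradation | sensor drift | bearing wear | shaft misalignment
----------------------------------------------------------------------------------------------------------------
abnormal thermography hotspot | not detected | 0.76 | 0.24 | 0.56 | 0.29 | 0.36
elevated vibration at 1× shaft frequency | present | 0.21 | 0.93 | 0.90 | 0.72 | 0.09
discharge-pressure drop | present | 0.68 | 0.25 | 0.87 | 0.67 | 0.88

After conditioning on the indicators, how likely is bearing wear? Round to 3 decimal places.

Multiply each prior by the joint likelihood of the indicator pattern (using 1 − P(present | H) for each absent indicator):
  electrical fault: 0.25 × (1 − 0.76) × 0.21 × 0.68 = 0.008568
  lubricant degradation: 0.25 × (1 − 0.24) × 0.93 × 0.25 = 0.044175
  sensor drift: 0.16 × (1 − 0.56) × 0.90 × 0.87 = 0.055123
  bearing wear: 0.12 × (1 − 0.29) × 0.72 × 0.67 = 0.0411
  shaft misalignment: 0.22 × (1 − 0.36) × 0.09 × 0.88 = 0.011151
The unnormalized weights sum to 0.16012.
P(bearing wear | evidence) = 0.0411 / 0.16012 ≈ 0.257.

0.257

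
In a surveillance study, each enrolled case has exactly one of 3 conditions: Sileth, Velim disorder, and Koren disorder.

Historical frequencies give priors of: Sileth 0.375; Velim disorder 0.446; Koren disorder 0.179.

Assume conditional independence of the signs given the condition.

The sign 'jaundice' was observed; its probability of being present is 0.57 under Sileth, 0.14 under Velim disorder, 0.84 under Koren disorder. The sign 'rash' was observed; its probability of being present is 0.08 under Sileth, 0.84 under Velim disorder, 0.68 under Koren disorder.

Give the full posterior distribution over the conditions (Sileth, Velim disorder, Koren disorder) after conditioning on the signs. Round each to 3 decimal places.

For each hypothesis, the unnormalized posterior weight is prior × product of the sign likelihoods:
  Sileth: 0.375 × 0.57 × 0.08 = 0.0171
  Velim disorder: 0.446 × 0.14 × 0.84 = 0.05245
  Koren disorder: 0.179 × 0.84 × 0.68 = 0.10224
Normalizing constant Z = 0.0171 + 0.05245 + 0.10224 = 0.17179.
P(Sileth | evidence) = 0.0171 / 0.17179 ≈ 0.100
P(Velim disorder | evidence) = 0.05245 / 0.17179 ≈ 0.305
P(Koren disorder | evidence) = 0.10224 / 0.17179 ≈ 0.595

0.100, 0.305, 0.595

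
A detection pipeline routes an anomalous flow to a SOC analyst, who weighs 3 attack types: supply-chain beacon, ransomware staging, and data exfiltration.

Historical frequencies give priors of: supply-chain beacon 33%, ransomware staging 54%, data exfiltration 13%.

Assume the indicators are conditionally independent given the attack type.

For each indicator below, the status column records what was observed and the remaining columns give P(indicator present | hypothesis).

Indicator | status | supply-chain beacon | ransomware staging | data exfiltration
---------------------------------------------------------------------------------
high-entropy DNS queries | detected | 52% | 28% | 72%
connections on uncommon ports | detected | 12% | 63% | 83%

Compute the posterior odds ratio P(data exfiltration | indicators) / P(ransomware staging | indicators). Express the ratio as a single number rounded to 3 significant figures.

0.816

Unnormalized posterior weight (prior times the indicator likelihoods) for each of the two hypotheses:
  data exfiltration: 0.13 × 0.72 × 0.83 = 0.077688
  ransomware staging: 0.54 × 0.28 × 0.63 = 0.095256
Odds(data exfiltration : ransomware staging) = 0.077688 / 0.095256 ≈ 0.816.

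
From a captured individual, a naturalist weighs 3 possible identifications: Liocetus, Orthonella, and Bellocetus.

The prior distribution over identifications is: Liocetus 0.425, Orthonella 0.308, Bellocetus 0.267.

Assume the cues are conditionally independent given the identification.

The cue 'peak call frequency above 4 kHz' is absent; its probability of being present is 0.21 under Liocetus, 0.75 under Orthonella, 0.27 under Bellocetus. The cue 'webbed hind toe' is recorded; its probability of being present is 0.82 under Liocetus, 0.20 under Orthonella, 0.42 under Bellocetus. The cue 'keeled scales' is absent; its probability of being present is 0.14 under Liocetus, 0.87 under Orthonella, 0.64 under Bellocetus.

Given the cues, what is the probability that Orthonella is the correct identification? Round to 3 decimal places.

By Bayes' rule with conditional independence, the unnormalized weight for each hypothesis is prior × ∏ likelihoods (using 1 − P(present | H) for each absent cue):
  Liocetus: 0.425 × (1 − 0.21) × 0.82 × (1 − 0.14) = 0.23677
  Orthonella: 0.308 × (1 − 0.75) × 0.20 × (1 − 0.87) = 0.002002
  Bellocetus: 0.267 × (1 − 0.27) × 0.42 × (1 − 0.64) = 0.02947
Marginal likelihood of the evidence = 0.26824.
P(Orthonella | evidence) = 0.002002 / 0.26824 ≈ 0.007.

0.007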